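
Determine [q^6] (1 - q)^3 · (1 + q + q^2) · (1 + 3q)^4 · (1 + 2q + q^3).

(1 - q)^3 has coefficients 1,-3,3,-1 for degrees 0…3.
(1 + q + q^2) has coefficients 1,1,1,0,0,0,0 for degrees 0…6.
Multiplying by (1 + 3q)^4 gives running coefficients 1,13,67,174,243,189,81 for degrees 0…6.
Finally multiplying by (1 + 2q + q^3), the product of all factors after the first has coefficients 1,15,93,309,604,742,633 for degrees 0…6.
[q^6] = 1·633 − 3·742 + 3·604 − 1·309 = -90.

-90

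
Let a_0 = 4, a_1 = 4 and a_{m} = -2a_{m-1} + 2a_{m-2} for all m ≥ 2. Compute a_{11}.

19584

The ordinary generating function has denominator 1 + 2t - 2t^2.
Iterating the recurrence: a_0,…,a_{11} = 4, 4, 0, 8, -16, 48, -128, 352, -960, 2624, -7168, 19584.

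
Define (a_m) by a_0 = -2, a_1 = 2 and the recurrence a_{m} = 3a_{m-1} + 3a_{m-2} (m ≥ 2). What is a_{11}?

211896

The ordinary generating function has denominator 1 - 3z - 3z^2.
Iterating the recurrence: a_0,…,a_{11} = -2, 2, 0, 6, 18, 72, 270, 1026, 3888, 14742, 55890, 211896.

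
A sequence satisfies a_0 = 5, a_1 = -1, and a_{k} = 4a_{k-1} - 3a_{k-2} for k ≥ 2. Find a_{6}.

-2179

The ordinary generating function has denominator 1 - 4y + 3y^2.
Iterating the recurrence: a_0,…,a_{6} = 5, -1, -19, -73, -235, -721, -2179.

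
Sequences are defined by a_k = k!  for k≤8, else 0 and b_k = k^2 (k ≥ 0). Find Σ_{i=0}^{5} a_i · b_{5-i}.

107

This is [x^5] in the product of the two ordinary generating functions.
Σ = 1·25 + 1·16 + 2·9 + 6·4 + 24·1 + 120·0 = 107.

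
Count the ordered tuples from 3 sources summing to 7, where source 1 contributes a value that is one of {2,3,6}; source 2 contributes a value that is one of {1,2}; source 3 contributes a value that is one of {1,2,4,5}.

2

The generating function for the choices is (t² + t³ + t⁶)·(t + t²)·(t + t² + t⁴ + t⁵); the count is [t⁷].
(t² + t³ + t⁶) has coefficients 0,0,1,1,0,0,1 for degrees 0…6.
(t + t²) has coefficients 0,1,1,0,0,0,0,0 for degrees 0…7.
Finally multiplying by (t + t² + t⁴ + t⁵), the product of all factors after the first has coefficients 0,0,1,2,1,1,2,1 for degrees 0…7.
[t⁷] = 1·1 + 1·1 + 1·0 = 2.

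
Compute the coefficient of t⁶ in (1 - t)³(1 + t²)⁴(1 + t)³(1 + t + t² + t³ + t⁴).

(1 - t)³ has coefficients 1,-3,3,-1 for degrees 0…3.
(1 + t²)⁴ has coefficients 1,0,4,0,6,0,4 for degrees 0…6.
Multiplying by (1 + t)³ gives running coefficients 1,3,7,13,18,22,22 for degrees 0…6.
Finally multiplying by (1 + t + t² + t³ + t⁴), the product of all factors after the first has coefficients 1,4,11,24,42,63,82 for degrees 0…6.
[t⁶] = 1·82 − 3·63 + 3·42 − 1·24 = -5.

-5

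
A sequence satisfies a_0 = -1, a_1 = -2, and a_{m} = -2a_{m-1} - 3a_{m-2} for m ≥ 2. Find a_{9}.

-314

The ordinary generating function has denominator 1 + 2q + 3q^2.
Iterating the recurrence: a_0,…,a_{9} = -1, -2, 7, -8, -5, 34, -53, 4, 151, -314.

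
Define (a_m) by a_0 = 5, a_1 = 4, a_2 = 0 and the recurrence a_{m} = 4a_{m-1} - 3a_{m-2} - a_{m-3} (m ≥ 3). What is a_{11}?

-132508

The ordinary generating function has denominator 1 - 4x + 3x^2 + x^3.
Iterating the recurrence: a_0,…,a_{11} = 5, 4, 0, -17, -72, -237, -715, -2077, -5926, -16758, -47177, -132508.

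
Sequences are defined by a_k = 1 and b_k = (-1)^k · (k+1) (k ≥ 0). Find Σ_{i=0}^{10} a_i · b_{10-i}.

This is [x^10] in the product of the two ordinary generating functions.
Σ = 1·11 + 1·(-10) + 1·9 + 1·(-8) + 1·7 + 1·(-6) + 1·5 + 1·(-4) + 1·3 + 1·(-2) + 1·1 = 6.

6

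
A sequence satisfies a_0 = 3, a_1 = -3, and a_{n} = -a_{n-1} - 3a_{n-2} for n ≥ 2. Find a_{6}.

The ordinary generating function has denominator 1 + y + 3y^2.
Iterating the recurrence: a_0,…,a_{6} = 3, -3, -6, 15, 3, -48, 39.

39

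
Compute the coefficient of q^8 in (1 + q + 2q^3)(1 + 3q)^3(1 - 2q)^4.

(1 + q + 2q^3) has coefficients 1,1,0,2 for degrees 0…3.
(1 + 3q)^3 has coefficients 1,9,27,27,0,0,0,0,0 for degrees 0…8.
Finally multiplying by (1 - 2q)^4, the product of all factors after the first has coefficients 1,1,-21,-5,160,-72,-432,432,0 for degrees 0…8.
[q^8] = 1·0 + 1·432 + 2·(-72) = 288.

288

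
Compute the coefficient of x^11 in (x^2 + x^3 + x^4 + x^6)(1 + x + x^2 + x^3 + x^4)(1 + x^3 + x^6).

5

(x^2 + x^3 + x^4 + x^6) has coefficients 0,0,1,1,1,0,1 for degrees 0…6.
(1 + x + x^2 + x^3 + x^4) has coefficients 1,1,1,1,1,0,0,0,0,0,0,0 for degrees 0…11.
Finally multiplying by (1 + x^3 + x^6), the product of all factors after the first has coefficients 1,1,1,2,2,1,2,2,1,1,1,0 for degrees 0…11.
[x^11] = 1·1 + 1·1 + 1·2 + 1·1 = 5.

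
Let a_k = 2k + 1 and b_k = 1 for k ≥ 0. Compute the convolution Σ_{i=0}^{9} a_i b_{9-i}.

100

This is [x^9] in the product of the two ordinary generating functions.
Σ = 1·1 + 3·1 + 5·1 + 7·1 + 9·1 + 11·1 + 13·1 + 15·1 + 17·1 + 19·1 = 100.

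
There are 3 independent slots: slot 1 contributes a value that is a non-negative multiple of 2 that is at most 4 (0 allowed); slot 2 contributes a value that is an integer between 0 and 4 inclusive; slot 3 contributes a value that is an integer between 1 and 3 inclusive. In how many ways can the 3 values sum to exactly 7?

7

The generating function for the choices is (1 + x^2 + x^4)·(1 + x + x^2 + x^3 + x^4)·(x + x^2 + x^3); the count is [x^7].
(1 + x^2 + x^4) has coefficients 1,0,1,0,1 for degrees 0…4.
(1 + x + x^2 + x^3 + x^4) has coefficients 1,1,1,1,1,0,0,0 for degrees 0…7.
Finally multiplying by (x + x^2 + x^3), the product of all factors after the first has coefficients 0,1,2,3,3,3,2,1 for degrees 0…7.
[x^7] = 1·1 + 1·3 + 1·3 = 7.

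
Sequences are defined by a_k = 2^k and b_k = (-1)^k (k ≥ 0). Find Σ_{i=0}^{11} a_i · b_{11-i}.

1365

The convolution is the x^11 coefficient of A(x)B(x).
Σ = 1·(-1) + 2·1 + 4·(-1) + 8·1 + 16·(-1) + 32·1 + 64·(-1) + 128·1 + 256·(-1) + 512·1 + 1024·(-1) + 2048·1 = 1365.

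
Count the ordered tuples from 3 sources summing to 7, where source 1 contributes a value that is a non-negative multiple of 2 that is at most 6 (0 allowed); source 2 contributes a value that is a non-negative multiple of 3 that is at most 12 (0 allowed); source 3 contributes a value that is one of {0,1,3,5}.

5

The generating function for the choices is (1 + t² + t⁴ + t⁶)·(1 + t³ + t⁶ + t⁹ + t¹²)·(1 + t + t³ + t⁵); the count is [t⁷].
(1 + t² + t⁴ + t⁶) has coefficients 1,0,1,0,1,0,1 for degrees 0…6.
(1 + t³ + t⁶ + t⁹ + t¹²) has coefficients 1,0,0,1,0,0,1,0 for degrees 0…7.
Finally multiplying by (1 + t + t³ + t⁵), the product of all factors after the first has coefficients 1,1,0,2,1,1,2,1 for degrees 0…7.
[t⁷] = 1·1 + 1·1 + 1·2 + 1·1 = 5.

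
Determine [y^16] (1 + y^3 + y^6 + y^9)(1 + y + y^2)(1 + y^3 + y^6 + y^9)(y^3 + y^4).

(1 + y^3 + y^6 + y^9) has coefficients 1,0,0,1,0,0,1,0,0,1 for degrees 0…9.
(1 + y + y^2) has coefficients 1,1,1,0,0,0,0,0,0,0,0,0,0,0,0,0,0 for degrees 0…16.
Multiplying by (1 + y^3 + y^6 + y^9) gives running coefficients 1,1,1,1,1,1,1,1,1,1,1,1,0,0,0,0,0 for degrees 0…16.
Finally multiplying by (y^3 + y^4), the product of all factors after the first has coefficients 0,0,0,1,2,2,2,2,2,2,2,2,2,2,2,1,0 for degrees 0…16.
[y^16] = 1·0 + 1·2 + 1·2 + 1·2 = 6.

6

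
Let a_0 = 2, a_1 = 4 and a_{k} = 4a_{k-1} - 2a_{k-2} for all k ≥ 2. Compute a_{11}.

The ordinary generating function has denominator 1 - 4t + 2t^2.
Iterating the recurrence: a_0,…,a_{11} = 2, 4, 12, 40, 136, 464, 1584, 5408, 18464, 63040, 215232, 734848.

734848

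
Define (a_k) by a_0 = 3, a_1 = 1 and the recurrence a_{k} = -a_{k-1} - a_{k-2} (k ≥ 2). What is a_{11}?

-4

The ordinary generating function has denominator 1 + y + y^2.
Iterating the recurrence: a_0,…,a_{11} = 3, 1, -4, 3, 1, -4, 3, 1, -4, 3, 1, -4.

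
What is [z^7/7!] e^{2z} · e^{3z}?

78125

The EGF product rule gives c_7 = Σ_{k_1+k_2=7} C(7; k_1,k_2) · ∏ g_i(k_i), where e^{2z} gives (2)^k; e^{3z} gives (3)^k.
g_1(k) for k = 0…7: 1, 2, 4, 8, 16, 32, 64, 128.
g_2(k) for k = 0…7: 1, 3, 9, 27, 81, 243, 729, 2187.
c_7 = Σ_k C(7,k)·g_1(k)·g_2(7−k) = 1·1·2187 + 7·2·729 + 21·4·243 + 35·8·81 + 35·16·27 + 21·32·9 + 7·64·3 + 1·128·1 = 2187 + 10206 + 20412 + 22680 + 15120 + 6048 + 1344 + 128 = 78125.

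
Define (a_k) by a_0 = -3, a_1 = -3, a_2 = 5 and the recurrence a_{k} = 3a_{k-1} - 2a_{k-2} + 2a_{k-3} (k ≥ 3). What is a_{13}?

The ordinary generating function has denominator 1 - 3x + 2x^2 - 2x^3.
Iterating the recurrence: a_0,…,a_{13} = -3, -3, 5, 15, 29, 67, 173, 443, 1117, 2811, 7085, 17867, 45053, 113595.

113595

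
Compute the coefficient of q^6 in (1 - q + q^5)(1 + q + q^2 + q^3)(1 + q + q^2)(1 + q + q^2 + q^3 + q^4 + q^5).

(1 - q + q^5) has coefficients 1,-1,0,0,0,1 for degrees 0…5.
(1 + q + q^2 + q^3) has coefficients 1,1,1,1,0,0,0 for degrees 0…6.
Multiplying by (1 + q + q^2) gives running coefficients 1,2,3,3,2,1,0 for degrees 0…6.
Finally multiplying by (1 + q + q^2 + q^3 + q^4 + q^5), the product of all factors after the first has coefficients 1,3,6,9,11,12,11 for degrees 0…6.
[q^6] = 1·11 − 1·12 + 1·3 = 2.

2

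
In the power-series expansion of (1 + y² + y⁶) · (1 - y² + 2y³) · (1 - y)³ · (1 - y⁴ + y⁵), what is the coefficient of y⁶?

(1 + y² + y⁶) has coefficients 1,0,1,0,0,0,1 for degrees 0…6.
(1 - y² + 2y³) has coefficients 1,0,-1,2,0,0,0 for degrees 0…6.
Multiplying by (1 - y)³ gives running coefficients 1,-3,2,4,-9,7,-2 for degrees 0…6.
Finally multiplying by (1 - y⁴ + y⁵), the product of all factors after the first has coefficients 1,-3,2,4,-10,11,-7 for degrees 0…6.
[y⁶] = 1·(-7) + 1·(-10) + 1·1 = -16.

-16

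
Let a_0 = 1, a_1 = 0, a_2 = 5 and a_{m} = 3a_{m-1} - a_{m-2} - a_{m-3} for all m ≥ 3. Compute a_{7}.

546

The ordinary generating function has denominator 1 - 3q + q^2 + q^3.
Iterating the recurrence: a_0,…,a_{7} = 1, 0, 5, 14, 37, 92, 225, 546.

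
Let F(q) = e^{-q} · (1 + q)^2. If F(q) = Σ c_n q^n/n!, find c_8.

41

The EGF product rule gives c_8 = Σ_{k_1+k_2=8} C(8; k_1,k_2) · ∏ g_i(k_i), where e^{-q} gives (-1)^k; (1+q)^2 gives the falling factorial (2)_k.
g_1(k) for k = 0…8: 1, -1, 1, -1, 1, -1, 1, -1, 1.
g_2(k) for k = 0…8: 1, 2, 2, 0, 0, 0, 0, 0, 0.
c_8 = Σ_k C(8,k)·g_1(k)·g_2(8−k) = 28·1·2 + 8·(-1)·2 + 1·1·1 = 56 − 16 + 1 = 41.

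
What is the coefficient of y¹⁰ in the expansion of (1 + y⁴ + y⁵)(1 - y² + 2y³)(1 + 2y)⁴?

(1 + y⁴ + y⁵) has coefficients 1,0,0,0,1,1 for degrees 0…5.
(1 - y² + 2y³) has coefficients 1,0,-1,2,0,0,0,0,0,0,0 for degrees 0…10.
Finally multiplying by (1 + 2y)⁴, the product of all factors after the first has coefficients 1,8,23,26,8,16,48,32,0,0,0 for degrees 0…10.
[y¹⁰] = 1·0 + 1·48 + 1·16 = 64.

64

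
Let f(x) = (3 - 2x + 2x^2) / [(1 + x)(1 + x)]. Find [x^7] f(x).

The denominator gives the recurrence a_n = −2a_(n−1) − a_(n−2) for n ≥ 3; the numerator fixes a_0 = 3, a_1 = -8, a_2 = 15.
Iterating: 3, -8, 15, -22, 29, -36, 43, -50, so a_7 = -50.

-50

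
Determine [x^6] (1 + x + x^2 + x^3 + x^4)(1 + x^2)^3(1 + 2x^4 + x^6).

(1 + x + x^2 + x^3 + x^4) has coefficients 1,1,1,1,1 for degrees 0…4.
(1 + x^2)^3 has coefficients 1,0,3,0,3,0,1 for degrees 0…6.
Finally multiplying by (1 + 2x^4 + x^6), the product of all factors after the first has coefficients 1,0,3,0,5,0,8 for degrees 0…6.
[x^6] = 1·8 + 1·0 + 1·5 + 1·0 + 1·3 = 16.

16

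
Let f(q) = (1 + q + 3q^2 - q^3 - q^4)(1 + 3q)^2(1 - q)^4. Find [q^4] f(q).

-3

(1 + q + 3q^2 - q^3 - q^4) has coefficients 1,1,3,-1,-1 for degrees 0…4.
(1 + 3q)^2 has coefficients 1,6,9,0,0 for degrees 0…4.
Finally multiplying by (1 - q)^4, the product of all factors after the first has coefficients 1,2,-9,-4,31 for degrees 0…4.
[q^4] = 1·31 + 1·(-4) + 3·(-9) − 1·2 − 1·1 = -3.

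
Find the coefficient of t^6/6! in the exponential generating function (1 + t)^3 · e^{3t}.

15633

The EGF product rule gives c_6 = Σ_{k_1+k_2=6} C(6; k_1,k_2) · ∏ g_i(k_i), where (1+t)^3 gives the falling factorial (3)_k; e^{3t} gives (3)^k.
g_1(k) for k = 0…6: 1, 3, 6, 6, 0, 0, 0.
g_2(k) for k = 0…6: 1, 3, 9, 27, 81, 243, 729.
c_6 = Σ_k C(6,k)·g_1(k)·g_2(6−k) = 1·1·729 + 6·3·243 + 15·6·81 + 20·6·27 = 729 + 4374 + 7290 + 3240 = 15633.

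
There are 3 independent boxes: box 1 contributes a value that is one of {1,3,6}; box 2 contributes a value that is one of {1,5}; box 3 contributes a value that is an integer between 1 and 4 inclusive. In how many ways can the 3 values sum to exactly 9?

3

The generating function for the choices is (x + x³ + x⁶)·(x + x⁵)·(x + x² + x³ + x⁴); the count is [x⁹].
(x + x³ + x⁶) has coefficients 0,1,0,1,0,0,1 for degrees 0…6.
(x + x⁵) has coefficients 0,1,0,0,0,1,0,0,0,0 for degrees 0…9.
Finally multiplying by (x + x² + x³ + x⁴), the product of all factors after the first has coefficients 0,0,1,1,1,1,1,1,1,1 for degrees 0…9.
[x⁹] = 1·1 + 1·1 + 1·1 = 3.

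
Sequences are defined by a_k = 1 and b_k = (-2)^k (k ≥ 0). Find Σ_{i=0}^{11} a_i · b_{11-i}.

The convolution is the t^11 coefficient of A(t)B(t).
Σ = 1·(-2048) + 1·1024 + 1·(-512) + 1·256 + 1·(-128) + 1·64 + 1·(-32) + 1·16 + 1·(-8) + 1·4 + 1·(-2) + 1·1 = -1365.

-1365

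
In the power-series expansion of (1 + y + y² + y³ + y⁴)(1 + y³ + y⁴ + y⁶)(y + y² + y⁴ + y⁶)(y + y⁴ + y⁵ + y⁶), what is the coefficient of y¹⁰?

26

(1 + y + y² + y³ + y⁴) has coefficients 1,1,1,1,1 for degrees 0…4.
(1 + y³ + y⁴ + y⁶) has coefficients 1,0,0,1,1,0,1,0,0,0,0 for degrees 0…10.
Multiplying by (y + y² + y⁴ + y⁶) gives running coefficients 0,1,1,0,2,2,2,2,2,1,2 for degrees 0…10.
Finally multiplying by (y + y⁴ + y⁵ + y⁶), the product of all factors after the first has coefficients 0,0,1,1,0,3,4,4,5,6,7 for degrees 0…10.
[y¹⁰] = 1·7 + 1·6 + 1·5 + 1·4 + 1·4 = 26.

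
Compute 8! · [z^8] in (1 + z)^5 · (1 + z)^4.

362880

The EGF product rule gives c_8 = Σ_{k_1+k_2=8} C(8; k_1,k_2) · ∏ g_i(k_i), where (1+z)^5 gives the falling factorial (5)_k; (1+z)^4 gives the falling factorial (4)_k.
g_1(k) for k = 0…8: 1, 5, 20, 60, 120, 120, 0, 0, 0.
g_2(k) for k = 0…8: 1, 4, 12, 24, 24, 0, 0, 0, 0.
c_8 = Σ_k C(8,k)·g_1(k)·g_2(8−k) = 70·120·24 + 56·120·24 = 201600 + 161280 = 362880.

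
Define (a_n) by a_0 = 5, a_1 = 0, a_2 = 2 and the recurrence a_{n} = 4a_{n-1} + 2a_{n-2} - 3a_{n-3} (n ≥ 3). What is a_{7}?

The ordinary generating function has denominator 1 - 4x - 2x^2 + 3x^3.
Iterating the recurrence: a_0,…,a_{7} = 5, 0, 2, -7, -24, -116, -491, -2124.

-2124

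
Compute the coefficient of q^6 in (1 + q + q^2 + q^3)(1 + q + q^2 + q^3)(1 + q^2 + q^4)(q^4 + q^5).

6

(1 + q + q^2 + q^3) has coefficients 1,1,1,1 for degrees 0…3.
(1 + q + q^2 + q^3) has coefficients 1,1,1,1,0,0,0 for degrees 0…6.
Multiplying by (1 + q^2 + q^4) gives running coefficients 1,1,2,2,2,2,1 for degrees 0…6.
Finally multiplying by (q^4 + q^5), the product of all factors after the first has coefficients 0,0,0,0,1,2,3 for degrees 0…6.
[q^6] = 1·3 + 1·2 + 1·1 + 1·0 = 6.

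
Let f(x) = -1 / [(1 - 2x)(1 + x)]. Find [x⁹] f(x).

The denominator gives the recurrence a_n = a_(n−1) + 2a_(n−2) for n ≥ 2; the numerator fixes a_0 = -1, a_1 = -1.
Iterating: -1, -1, -3, -5, -11, -21, -43, -85, -171, -341, so a_9 = -341.

-341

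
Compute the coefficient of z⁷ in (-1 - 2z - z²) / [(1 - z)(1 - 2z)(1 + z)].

-382

Partial fractions give a closed form: a_n = (2)·1^n + (-3)·2^n.
At n = 7: a_7 = -382.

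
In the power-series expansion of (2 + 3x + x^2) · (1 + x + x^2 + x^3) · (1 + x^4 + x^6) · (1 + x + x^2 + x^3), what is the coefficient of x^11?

(2 + 3x + x^2) has coefficients 2,3,1 for degrees 0…2.
(1 + x + x^2 + x^3) has coefficients 1,1,1,1,0,0,0,0,0,0,0,0 for degrees 0…11.
Multiplying by (1 + x^4 + x^6) gives running coefficients 1,1,1,1,1,1,2,2,1,1,0,0 for degrees 0…11.
Finally multiplying by (1 + x + x^2 + x^3), the product of all factors after the first has coefficients 1,2,3,4,4,4,5,6,6,6,4,2 for degrees 0…11.
[x^11] = 2·2 + 3·4 + 1·6 = 22.

22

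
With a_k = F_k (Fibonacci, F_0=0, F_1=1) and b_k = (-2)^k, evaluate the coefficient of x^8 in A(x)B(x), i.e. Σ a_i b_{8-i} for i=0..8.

Write out a_i and b_{8-i} for i = 0,…,8 and sum the products.
Σ = 0·256 + 1·(-128) + 1·64 + 2·(-32) + 3·16 + 5·(-8) + 8·4 + 13·(-2) + 21·1 = -93.

-93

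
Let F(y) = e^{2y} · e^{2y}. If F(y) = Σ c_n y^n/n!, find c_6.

4096

The EGF product rule gives c_6 = Σ_{k_1+k_2=6} C(6; k_1,k_2) · ∏ g_i(k_i), where e^{2y} gives (2)^k; e^{2y} gives (2)^k.
g_1(k) for k = 0…6: 1, 2, 4, 8, 16, 32, 64.
g_2(k) for k = 0…6: 1, 2, 4, 8, 16, 32, 64.
c_6 = Σ_k C(6,k)·g_1(k)·g_2(6−k) = 1·1·64 + 6·2·32 + 15·4·16 + 20·8·8 + 15·16·4 + 6·32·2 + 1·64·1 = 64 + 384 + 960 + 1280 + 960 + 384 + 64 = 4096.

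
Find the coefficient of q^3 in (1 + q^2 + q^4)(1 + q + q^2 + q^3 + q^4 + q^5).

2

(1 + q^2 + q^4) has coefficients 1,0,1,0 for degrees 0…3.
(1 + q + q^2 + q^3 + q^4 + q^5) has coefficients 1,1,1,1 for degrees 0…3.
[q^3] = 1·1 + 1·1 = 2.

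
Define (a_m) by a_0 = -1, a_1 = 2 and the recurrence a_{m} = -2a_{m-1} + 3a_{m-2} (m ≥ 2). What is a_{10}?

-44287

The ordinary generating function has denominator 1 + 2y - 3y^2.
Iterating the recurrence: a_0,…,a_{10} = -1, 2, -7, 20, -61, 182, -547, 1640, -4921, 14762, -44287.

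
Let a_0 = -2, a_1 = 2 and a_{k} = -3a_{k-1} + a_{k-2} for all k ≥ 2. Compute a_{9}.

33794

The ordinary generating function has denominator 1 + 3x - x^2.
Iterating the recurrence: a_0,…,a_{9} = -2, 2, -8, 26, -86, 284, -938, 3098, -10232, 33794.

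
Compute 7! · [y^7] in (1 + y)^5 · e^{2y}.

93088

The EGF product rule gives c_7 = Σ_{k_1+k_2=7} C(7; k_1,k_2) · ∏ g_i(k_i), where (1+y)^5 gives the falling factorial (5)_k; e^{2y} gives (2)^k.
g_1(k) for k = 0…7: 1, 5, 20, 60, 120, 120, 0, 0.
g_2(k) for k = 0…7: 1, 2, 4, 8, 16, 32, 64, 128.
c_7 = Σ_k C(7,k)·g_1(k)·g_2(7−k) = 1·1·128 + 7·5·64 + 21·20·32 + 35·60·16 + 35·120·8 + 21·120·4 = 128 + 2240 + 13440 + 33600 + 33600 + 10080 = 93088.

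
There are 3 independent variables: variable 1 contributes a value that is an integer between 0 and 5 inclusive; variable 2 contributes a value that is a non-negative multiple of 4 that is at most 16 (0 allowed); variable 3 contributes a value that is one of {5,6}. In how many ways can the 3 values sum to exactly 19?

3

The generating function for the choices is (1 + q + q^2 + q^3 + q^4 + q^5)·(1 + q^4 + q^8 + q^12 + q^16)·(q^5 + q^6); the count is [q^19].
(1 + q + q^2 + q^3 + q^4 + q^5) has coefficients 1,1,1,1,1,1 for degrees 0…5.
(1 + q^4 + q^8 + q^12 + q^16) has coefficients 1,0,0,0,1,0,0,0,1,0,0,0,1,0,0,0,1,0,0,0 for degrees 0…19.
Finally multiplying by (q^5 + q^6), the product of all factors after the first has coefficients 0,0,0,0,0,1,1,0,0,1,1,0,0,1,1,0,0,1,1,0 for degrees 0…19.
[q^19] = 1·0 + 1·1 + 1·1 + 1·0 + 1·0 + 1·1 = 3.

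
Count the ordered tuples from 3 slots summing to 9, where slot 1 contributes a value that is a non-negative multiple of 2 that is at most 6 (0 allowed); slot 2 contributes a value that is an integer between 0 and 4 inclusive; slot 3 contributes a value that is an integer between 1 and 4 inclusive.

9

The generating function for the choices is (1 + t² + t⁴ + t⁶)·(1 + t + t² + t³ + t⁴)·(t + t² + t³ + t⁴); the count is [t⁹].
(1 + t² + t⁴ + t⁶) has coefficients 1,0,1,0,1,0,1 for degrees 0…6.
(1 + t + t² + t³ + t⁴) has coefficients 1,1,1,1,1,0,0,0,0,0 for degrees 0…9.
Finally multiplying by (t + t² + t³ + t⁴), the product of all factors after the first has coefficients 0,1,2,3,4,4,3,2,1,0 for degrees 0…9.
[t⁹] = 1·0 + 1·2 + 1·4 + 1·3 = 9.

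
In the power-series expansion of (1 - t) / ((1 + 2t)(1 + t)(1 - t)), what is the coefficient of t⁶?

Partial fractions give a closed form: a_n = (2)·(-2)^n + (-1)·(-1)^n.
At n = 6: a_6 = 127.

127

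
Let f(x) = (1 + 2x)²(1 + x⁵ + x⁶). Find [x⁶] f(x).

5

(1 + 2x)² has coefficients 1,4,4 for degrees 0…2.
(1 + x⁵ + x⁶) has coefficients 1,0,0,0,0,1,1 for degrees 0…6.
[x⁶] = 1·1 + 4·1 + 4·0 = 5.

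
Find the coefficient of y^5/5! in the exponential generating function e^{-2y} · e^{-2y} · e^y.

The EGF product rule gives c_5 = Σ_{k_1+k_2+k_3=5} C(5; k_1,k_2,k_3) · ∏ g_i(k_i), where e^{-2y} gives (-2)^k; e^{-2y} gives (-2)^k; e^y gives (1)^k.
g_1(k) for k = 0…5: 1, -2, 4, -8, 16, -32.
g_2(k) for k = 0…5: 1, -2, 4, -8, 16, -32.
g_3(k) for k = 0…5: 1, 1, 1, 1, 1, 1.
First combine the last two factors: h(k) = Σ_j C(k,j)·g_2(j)·g_3(k−j) for k = 0…5: 1, -1, 1, -1, 1, -1.
c_5 = Σ_k C(5,k)·g_1(k)·h(5−k) = 1·1·(-1) + 5·(-2)·1 + 10·4·(-1) + 10·(-8)·1 + 5·16·(-1) + 1·(-32)·1 = −1 − 10 − 40 − 80 − 80 − 32 = -243.

-243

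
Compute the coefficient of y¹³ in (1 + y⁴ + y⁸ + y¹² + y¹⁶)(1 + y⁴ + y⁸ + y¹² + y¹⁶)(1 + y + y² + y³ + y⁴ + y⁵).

7

(1 + y⁴ + y⁸ + y¹² + y¹⁶) has coefficients 1,0,0,0,1,0,0,0,1,0,0,0,1,0 for degrees 0…13.
(1 + y⁴ + y⁸ + y¹² + y¹⁶) has coefficients 1,0,0,0,1,0,0,0,1,0,0,0,1,0 for degrees 0…13.
Finally multiplying by (1 + y + y² + y³ + y⁴ + y⁵), the product of all factors after the first has coefficients 1,1,1,1,2,2,1,1,2,2,1,1,2,2 for degrees 0…13.
[y¹³] = 1·2 + 1·2 + 1·2 + 1·1 = 7.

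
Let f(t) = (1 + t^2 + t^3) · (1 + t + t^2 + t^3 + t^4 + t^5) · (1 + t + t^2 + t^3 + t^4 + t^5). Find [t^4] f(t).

10

(1 + t^2 + t^3) has coefficients 1,0,1,1 for degrees 0…3.
(1 + t + t^2 + t^3 + t^4 + t^5) has coefficients 1,1,1,1,1 for degrees 0…4.
Finally multiplying by (1 + t + t^2 + t^3 + t^4 + t^5), the product of all factors after the first has coefficients 1,2,3,4,5 for degrees 0…4.
[t^4] = 1·5 + 1·3 + 1·2 = 10.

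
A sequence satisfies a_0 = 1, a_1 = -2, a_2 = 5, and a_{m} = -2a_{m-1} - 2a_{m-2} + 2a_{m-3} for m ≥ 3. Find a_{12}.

The ordinary generating function has denominator 1 + 2y + 2y^2 - 2y^3.
Iterating the recurrence: a_0,…,a_{12} = 1, -2, 5, -4, -6, 30, -56, 40, 92, -376, 648, -360, -1328.

-1328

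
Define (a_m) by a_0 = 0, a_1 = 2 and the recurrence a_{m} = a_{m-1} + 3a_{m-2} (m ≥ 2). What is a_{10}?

The ordinary generating function has denominator 1 - x - 3x^2.
Iterating the recurrence: a_0,…,a_{10} = 0, 2, 2, 8, 14, 38, 80, 194, 434, 1016, 2318.

2318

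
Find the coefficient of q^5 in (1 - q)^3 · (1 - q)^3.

-6

(1 - q)^3 has coefficients 1,-3,3,-1 for degrees 0…3.
(1 - q)^3 has coefficients 1,-3,3,-1,0,0 for degrees 0…5.
[q^5] = 1·0 − 3·0 + 3·(-1) − 1·3 = -6.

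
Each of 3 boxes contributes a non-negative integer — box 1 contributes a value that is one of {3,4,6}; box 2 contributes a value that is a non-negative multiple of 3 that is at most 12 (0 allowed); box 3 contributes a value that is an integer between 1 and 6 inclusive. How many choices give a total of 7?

The generating function for the choices is (q^3 + q^4 + q^6)·(1 + q^3 + q^6 + q^9 + q^12)·(q + q^2 + q^3 + q^4 + q^5 + q^6); the count is [q^7].
(q^3 + q^4 + q^6) has coefficients 0,0,0,1,1,0,1 for degrees 0…6.
(1 + q^3 + q^6 + q^9 + q^12) has coefficients 1,0,0,1,0,0,1,0 for degrees 0…7.
Finally multiplying by (q + q^2 + q^3 + q^4 + q^5 + q^6), the product of all factors after the first has coefficients 0,1,1,1,2,2,2,2 for degrees 0…7.
[q^7] = 1·2 + 1·1 + 1·1 = 4.

4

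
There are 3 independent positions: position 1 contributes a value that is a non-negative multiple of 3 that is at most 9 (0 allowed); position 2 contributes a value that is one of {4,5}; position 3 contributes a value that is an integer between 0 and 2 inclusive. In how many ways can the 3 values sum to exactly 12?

2

The generating function for the choices is (1 + x³ + x⁶ + x⁹)·(x⁴ + x⁵)·(1 + x + x²); the count is [x¹²].
(1 + x³ + x⁶ + x⁹) has coefficients 1,0,0,1,0,0,1,0,0,1 for degrees 0…9.
(x⁴ + x⁵) has coefficients 0,0,0,0,1,1,0,0,0,0,0,0,0 for degrees 0…12.
Finally multiplying by (1 + x + x²), the product of all factors after the first has coefficients 0,0,0,0,1,2,2,1,0,0,0,0,0 for degrees 0…12.
[x¹²] = 1·0 + 1·0 + 1·2 + 1·0 = 2.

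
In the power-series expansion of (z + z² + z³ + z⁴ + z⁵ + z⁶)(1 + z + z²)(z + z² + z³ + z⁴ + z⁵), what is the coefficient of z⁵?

9

(z + z² + z³ + z⁴ + z⁵ + z⁶) has coefficients 0,1,1,1,1,1 for degrees 0…5.
(1 + z + z²) has coefficients 1,1,1,0,0,0 for degrees 0…5.
Finally multiplying by (z + z² + z³ + z⁴ + z⁵), the product of all factors after the first has coefficients 0,1,2,3,3,3 for degrees 0…5.
[z⁵] = 1·3 + 1·3 + 1·2 + 1·1 + 1·0 = 9.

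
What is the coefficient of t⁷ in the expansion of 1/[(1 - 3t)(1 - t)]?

3280

Partial fractions give a closed form: a_n = (3/2)·3^n + (-1/2)·1^n.
At n = 7: a_7 = 3280.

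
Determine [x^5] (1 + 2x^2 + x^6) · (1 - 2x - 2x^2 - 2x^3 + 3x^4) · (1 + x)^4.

-46

(1 + 2x^2 + x^6) has coefficients 1,0,2,0,0,0 for degrees 0…5.
(1 - 2x - 2x^2 - 2x^3 + 3x^4) has coefficients 1,-2,-2,-2,3,0 for degrees 0…5.
Finally multiplying by (1 + x)^4, the product of all factors after the first has coefficients 1,2,-4,-18,-24,-10 for degrees 0…5.
[x^5] = 1·(-10) + 2·(-18) = -46.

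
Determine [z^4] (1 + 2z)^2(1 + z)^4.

41

(1 + 2z)^2 has coefficients 1,4,4 for degrees 0…2.
(1 + z)^4 has coefficients 1,4,6,4,1 for degrees 0…4.
[z^4] = 1·1 + 4·4 + 4·6 = 41.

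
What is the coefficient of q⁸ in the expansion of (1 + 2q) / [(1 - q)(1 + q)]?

The denominator gives the recurrence a_n = a_(n−2) for n ≥ 3; the numerator fixes a_0 = 1, a_1 = 2, a_2 = 1.
Iterating: 1, 2, 1, 2, 1, 2, 1, 2, 1, so a_8 = 1.

1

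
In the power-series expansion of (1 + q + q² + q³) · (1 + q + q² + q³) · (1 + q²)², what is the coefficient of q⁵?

12

(1 + q + q² + q³) has coefficients 1,1,1,1 for degrees 0…3.
(1 + q + q² + q³) has coefficients 1,1,1,1,0,0 for degrees 0…5.
Finally multiplying by (1 + q²)², the product of all factors after the first has coefficients 1,1,3,3,3,3 for degrees 0…5.
[q⁵] = 1·3 + 1·3 + 1·3 + 1·3 = 12.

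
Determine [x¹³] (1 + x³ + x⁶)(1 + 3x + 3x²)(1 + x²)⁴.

(1 + x³ + x⁶) has coefficients 1,0,0,1,0,0,1 for degrees 0…6.
(1 + 3x + 3x²) has coefficients 1,3,3,0,0,0,0,0,0,0,0,0,0,0 for degrees 0…13.
Finally multiplying by (1 + x²)⁴, the product of all factors after the first has coefficients 1,3,7,12,18,18,22,12,13,3,3,0,0,0 for degrees 0…13.
[x¹³] = 1·0 + 1·3 + 1·12 = 15.

15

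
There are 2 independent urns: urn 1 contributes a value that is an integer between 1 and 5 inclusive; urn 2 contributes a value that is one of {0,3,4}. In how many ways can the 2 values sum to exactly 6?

2

The generating function for the choices is (t + t^2 + t^3 + t^4 + t^5)·(1 + t^3 + t^4); the count is [t^6].
(t + t^2 + t^3 + t^4 + t^5) has coefficients 0,1,1,1,1,1 for degrees 0…5.
(1 + t^3 + t^4) has coefficients 1,0,0,1,1,0,0 for degrees 0…6.
[t^6] = 1·0 + 1·1 + 1·1 + 1·0 + 1·0 = 2.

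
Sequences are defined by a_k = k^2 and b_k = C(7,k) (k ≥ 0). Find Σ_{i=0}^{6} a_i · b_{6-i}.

The convolution is the x^6 coefficient of A(x)B(x).
Σ = 0·7 + 1·21 + 4·35 + 9·35 + 16·21 + 25·7 + 36·1 = 1023.

1023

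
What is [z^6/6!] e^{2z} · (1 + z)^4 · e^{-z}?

1045

The EGF product rule gives c_6 = Σ_{k_1+k_2+k_3=6} C(6; k_1,k_2,k_3) · ∏ g_i(k_i), where e^{2z} gives (2)^k; (1+z)^4 gives the falling factorial (4)_k; e^{-z} gives (-1)^k.
g_1(k) for k = 0…6: 1, 2, 4, 8, 16, 32, 64.
g_2(k) for k = 0…6: 1, 4, 12, 24, 24, 0, 0.
g_3(k) for k = 0…6: 1, -1, 1, -1, 1, -1, 1.
First combine the last two factors: h(k) = Σ_j C(k,j)·g_2(j)·g_3(k−j) for k = 0…6: 1, 3, 5, -1, -15, 19, 37.
c_6 = Σ_k C(6,k)·g_1(k)·h(6−k) = 1·1·37 + 6·2·19 + 15·4·(-15) + 20·8·(-1) + 15·16·5 + 6·32·3 + 1·64·1 = 37 + 228 − 900 − 160 + 1200 + 576 + 64 = 1045.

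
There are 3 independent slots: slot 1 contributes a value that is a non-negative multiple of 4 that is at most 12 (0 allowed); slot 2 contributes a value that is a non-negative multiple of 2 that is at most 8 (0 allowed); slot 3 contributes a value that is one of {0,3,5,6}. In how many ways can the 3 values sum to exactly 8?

The generating function for the choices is (1 + z^4 + z^8 + z^12)·(1 + z^2 + z^4 + z^6 + z^8)·(1 + z^3 + z^5 + z^6); the count is [z^8].
(1 + z^4 + z^8 + z^12) has coefficients 1,0,0,0,1,0,0,0,1 for degrees 0…8.
(1 + z^2 + z^4 + z^6 + z^8) has coefficients 1,0,1,0,1,0,1,0,1 for degrees 0…8.
Finally multiplying by (1 + z^3 + z^5 + z^6), the product of all factors after the first has coefficients 1,0,1,1,1,2,2,2,2 for degrees 0…8.
[z^8] = 1·2 + 1·1 + 1·1 = 4.

4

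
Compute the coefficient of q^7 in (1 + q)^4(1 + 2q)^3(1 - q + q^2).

66

(1 + q)^4 has coefficients 1,4,6,4,1 for degrees 0…4.
(1 + 2q)^3 has coefficients 1,6,12,8,0,0,0,0 for degrees 0…7.
Finally multiplying by (1 - q + q^2), the product of all factors after the first has coefficients 1,5,7,2,4,8,0,0 for degrees 0…7.
[q^7] = 1·0 + 4·0 + 6·8 + 4·4 + 1·2 = 66.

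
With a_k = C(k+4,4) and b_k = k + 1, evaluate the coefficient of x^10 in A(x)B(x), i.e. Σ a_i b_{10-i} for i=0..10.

8008

The convolution is the x^10 coefficient of A(x)B(x).
Σ = 1·11 + 5·10 + 15·9 + 35·8 + 70·7 + 126·6 + 210·5 + 330·4 + 495·3 + 715·2 + 1001·1 = 8008.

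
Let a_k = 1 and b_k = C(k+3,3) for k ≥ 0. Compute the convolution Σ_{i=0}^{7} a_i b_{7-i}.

330

This is [x^7] in the product of the two ordinary generating functions.
Σ = 1·120 + 1·84 + 1·56 + 1·35 + 1·20 + 1·10 + 1·4 + 1·1 = 330.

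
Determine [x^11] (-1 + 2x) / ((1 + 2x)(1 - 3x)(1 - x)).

The denominator gives the recurrence a_n = 2a_(n−1) + 5a_(n−2) − 6a_(n−3) for n ≥ 3; the numerator fixes a_0 = -1, a_1 = 0, a_2 = -5.
Iterating: -1, 0, -5, -4, -33, -56, -253, -588, -2105, -5632, -18261, -52052, so a_11 = -52052.

-52052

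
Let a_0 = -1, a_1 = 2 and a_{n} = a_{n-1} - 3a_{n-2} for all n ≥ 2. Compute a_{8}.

-31

The ordinary generating function has denominator 1 - x + 3x^2.
Iterating the recurrence: a_0,…,a_{8} = -1, 2, 5, -1, -16, -13, 35, 74, -31.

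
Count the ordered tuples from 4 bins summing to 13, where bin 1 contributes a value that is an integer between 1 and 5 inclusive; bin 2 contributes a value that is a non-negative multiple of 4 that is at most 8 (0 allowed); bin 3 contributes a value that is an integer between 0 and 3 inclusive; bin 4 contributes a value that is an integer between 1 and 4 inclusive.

The generating function for the choices is (t + t^2 + t^3 + t^4 + t^5)·(1 + t^4 + t^8)·(1 + t + t^2 + t^3)·(t + t^2 + t^3 + t^4); the count is [t^13].
(t + t^2 + t^3 + t^4 + t^5) has coefficients 0,1,1,1,1,1 for degrees 0…5.
(1 + t^4 + t^8) has coefficients 1,0,0,0,1,0,0,0,1,0,0,0,0,0 for degrees 0…13.
Multiplying by (1 + t + t^2 + t^3) gives running coefficients 1,1,1,1,1,1,1,1,1,1,1,1,0,0 for degrees 0…13.
Finally multiplying by (t + t^2 + t^3 + t^4), the product of all factors after the first has coefficients 0,1,2,3,4,4,4,4,4,4,4,4,4,3 for degrees 0…13.
[t^13] = 1·4 + 1·4 + 1·4 + 1·4 + 1·4 = 20.

20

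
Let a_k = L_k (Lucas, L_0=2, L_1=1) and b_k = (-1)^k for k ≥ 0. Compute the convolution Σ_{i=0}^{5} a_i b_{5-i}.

4

Write out a_i and b_{5-i} for i = 0,…,5 and sum the products.
Σ = 2·(-1) + 1·1 + 3·(-1) + 4·1 + 7·(-1) + 11·1 = 4.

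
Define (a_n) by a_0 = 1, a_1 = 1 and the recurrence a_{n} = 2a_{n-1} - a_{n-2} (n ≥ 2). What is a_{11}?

1

The ordinary generating function has denominator 1 - 2z + z^2.
Iterating the recurrence: a_0,…,a_{11} = 1, 1, 1, 1, 1, 1, 1, 1, 1, 1, 1, 1.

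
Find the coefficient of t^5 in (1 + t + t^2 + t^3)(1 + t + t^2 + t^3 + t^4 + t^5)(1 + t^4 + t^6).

6

(1 + t + t^2 + t^3) has coefficients 1,1,1,1 for degrees 0…3.
(1 + t + t^2 + t^3 + t^4 + t^5) has coefficients 1,1,1,1,1,1 for degrees 0…5.
Finally multiplying by (1 + t^4 + t^6), the product of all factors after the first has coefficients 1,1,1,1,2,2 for degrees 0…5.
[t^5] = 1·2 + 1·2 + 1·1 + 1·1 = 6.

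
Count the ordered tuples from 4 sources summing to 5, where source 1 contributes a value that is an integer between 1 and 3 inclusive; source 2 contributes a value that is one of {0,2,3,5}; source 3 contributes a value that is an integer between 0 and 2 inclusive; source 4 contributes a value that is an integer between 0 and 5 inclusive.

The generating function for the choices is (t + t² + t³)·(1 + t² + t³ + t⁵)·(1 + t + t²)·(1 + t + t² + t³ + t⁴ + t⁵); the count is [t⁵].
(t + t² + t³) has coefficients 0,1,1,1 for degrees 0…3.
(1 + t² + t³ + t⁵) has coefficients 1,0,1,1,0,1 for degrees 0…5.
Multiplying by (1 + t + t²) gives running coefficients 1,1,2,2,2,2 for degrees 0…5.
Finally multiplying by (1 + t + t² + t³ + t⁴ + t⁵), the product of all factors after the first has coefficients 1,2,4,6,8,10 for degrees 0…5.
[t⁵] = 1·8 + 1·6 + 1·4 = 18.

18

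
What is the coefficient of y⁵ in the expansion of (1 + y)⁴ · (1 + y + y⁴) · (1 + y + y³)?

(1 + y)⁴ has coefficients 1,4,6,4,1 for degrees 0…4.
(1 + y + y⁴) has coefficients 1,1,0,0,1,0 for degrees 0…5.
Finally multiplying by (1 + y + y³), the product of all factors after the first has coefficients 1,2,1,1,2,1 for degrees 0…5.
[y⁵] = 1·1 + 4·2 + 6·1 + 4·1 + 1·2 = 21.

21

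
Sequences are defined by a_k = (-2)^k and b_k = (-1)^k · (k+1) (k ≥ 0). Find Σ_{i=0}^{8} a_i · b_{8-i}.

1013

The convolution is the x^8 coefficient of A(x)B(x).
Σ = 1·9 − 2·(-8) + 4·7 − 8·(-6) + 16·5 − 32·(-4) + 64·3 − 128·(-2) + 256·1 = 1013.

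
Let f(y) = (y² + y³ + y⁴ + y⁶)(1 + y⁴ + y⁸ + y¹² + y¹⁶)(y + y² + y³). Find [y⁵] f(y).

3

(y² + y³ + y⁴ + y⁶) has coefficients 0,0,1,1,1,0 for degrees 0…5.
(1 + y⁴ + y⁸ + y¹² + y¹⁶) has coefficients 1,0,0,0,1,0 for degrees 0…5.
Finally multiplying by (y + y² + y³), the product of all factors after the first has coefficients 0,1,1,1,0,1 for degrees 0…5.
[y⁵] = 1·1 + 1·1 + 1·1 = 3.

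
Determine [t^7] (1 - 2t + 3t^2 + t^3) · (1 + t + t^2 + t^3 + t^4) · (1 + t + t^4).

8

(1 - 2t + 3t^2 + t^3) has coefficients 1,-2,3,1 for degrees 0…3.
(1 + t + t^2 + t^3 + t^4) has coefficients 1,1,1,1,1,0,0,0 for degrees 0…7.
Finally multiplying by (1 + t + t^4), the product of all factors after the first has coefficients 1,2,2,2,3,2,1,1 for degrees 0…7.
[t^7] = 1·1 − 2·1 + 3·2 + 1·3 = 8.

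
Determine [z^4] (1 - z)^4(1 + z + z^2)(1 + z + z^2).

4

(1 - z)^4 has coefficients 1,-4,6,-4,1 for degrees 0…4.
(1 + z + z^2) has coefficients 1,1,1,0,0 for degrees 0…4.
Finally multiplying by (1 + z + z^2), the product of all factors after the first has coefficients 1,2,3,2,1 for degrees 0…4.
[z^4] = 1·1 − 4·2 + 6·3 − 4·2 + 1·1 = 4.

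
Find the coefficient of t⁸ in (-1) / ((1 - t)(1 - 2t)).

Partial fractions give a closed form: a_n = (1)·1^n + (-2)·2^n.
At n = 8: a_8 = -511.

-511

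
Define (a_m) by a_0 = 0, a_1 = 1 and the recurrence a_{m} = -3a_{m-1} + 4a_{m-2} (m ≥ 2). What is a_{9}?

The ordinary generating function has denominator 1 + 3z - 4z^2.
Iterating the recurrence: a_0,…,a_{9} = 0, 1, -3, 13, -51, 205, -819, 3277, -13107, 52429.

52429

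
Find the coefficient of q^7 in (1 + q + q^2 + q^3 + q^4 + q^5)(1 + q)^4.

11

(1 + q + q^2 + q^3 + q^4 + q^5) has coefficients 1,1,1,1,1,1 for degrees 0…5.
(1 + q)^4 has coefficients 1,4,6,4,1,0,0,0 for degrees 0…7.
[q^7] = 1·0 + 1·0 + 1·0 + 1·1 + 1·4 + 1·6 = 11.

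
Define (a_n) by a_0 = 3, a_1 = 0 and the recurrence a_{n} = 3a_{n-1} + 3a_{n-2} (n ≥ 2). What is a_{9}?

The ordinary generating function has denominator 1 - 3y - 3y^2.
Iterating the recurrence: a_0,…,a_{9} = 3, 0, 9, 27, 108, 405, 1539, 5832, 22113, 83835.

83835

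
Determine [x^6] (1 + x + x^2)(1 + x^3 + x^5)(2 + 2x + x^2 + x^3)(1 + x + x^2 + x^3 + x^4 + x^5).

(1 + x + x^2) has coefficients 1,1,1 for degrees 0…2.
(1 + x^3 + x^5) has coefficients 1,0,0,1,0,1,0 for degrees 0…6.
Multiplying by (2 + 2x + x^2 + x^3) gives running coefficients 2,2,1,3,2,3,3 for degrees 0…6.
Finally multiplying by (1 + x + x^2 + x^3 + x^4 + x^5), the product of all factors after the first has coefficients 2,4,5,8,10,13,14 for degrees 0…6.
[x^6] = 1·14 + 1·13 + 1·10 = 37.

37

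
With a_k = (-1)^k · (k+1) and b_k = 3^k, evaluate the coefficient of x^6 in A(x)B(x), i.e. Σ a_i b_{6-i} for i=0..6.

412

Write out a_i and b_{6-i} for i = 0,…,6 and sum the products.
Σ = 1·729 − 2·243 + 3·81 − 4·27 + 5·9 − 6·3 + 7·1 = 412.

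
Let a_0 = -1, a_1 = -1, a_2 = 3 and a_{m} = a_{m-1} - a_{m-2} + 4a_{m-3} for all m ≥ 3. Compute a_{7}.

The ordinary generating function has denominator 1 - t + t^2 - 4t^3.
Iterating the recurrence: a_0,…,a_{7} = -1, -1, 3, 0, -7, 5, 12, -21.

-21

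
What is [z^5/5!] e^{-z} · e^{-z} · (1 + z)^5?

88

The EGF product rule gives c_5 = Σ_{k_1+k_2+k_3=5} C(5; k_1,k_2,k_3) · ∏ g_i(k_i), where e^{-z} gives (-1)^k; e^{-z} gives (-1)^k; (1+z)^5 gives the falling factorial (5)_k.
g_1(k) for k = 0…5: 1, -1, 1, -1, 1, -1.
g_2(k) for k = 0…5: 1, -1, 1, -1, 1, -1.
g_3(k) for k = 0…5: 1, 5, 20, 60, 120, 120.
First combine the last two factors: h(k) = Σ_j C(k,j)·g_2(j)·g_3(k−j) for k = 0…5: 1, 4, 11, 14, -19, -56.
c_5 = Σ_k C(5,k)·g_1(k)·h(5−k) = 1·1·(-56) + 5·(-1)·(-19) + 10·1·14 + 10·(-1)·11 + 5·1·4 + 1·(-1)·1 = −56 + 95 + 140 − 110 + 20 − 1 = 88.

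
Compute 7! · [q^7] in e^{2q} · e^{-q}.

The EGF product rule gives c_7 = Σ_{k_1+k_2=7} C(7; k_1,k_2) · ∏ g_i(k_i), where e^{2q} gives (2)^k; e^{-q} gives (-1)^k.
g_1(k) for k = 0…7: 1, 2, 4, 8, 16, 32, 64, 128.
g_2(k) for k = 0…7: 1, -1, 1, -1, 1, -1, 1, -1.
c_7 = Σ_k C(7,k)·g_1(k)·g_2(7−k) = 1·1·(-1) + 7·2·1 + 21·4·(-1) + 35·8·1 + 35·16·(-1) + 21·32·1 + 7·64·(-1) + 1·128·1 = −1 + 14 − 84 + 280 − 560 + 672 − 448 + 128 = 1.

1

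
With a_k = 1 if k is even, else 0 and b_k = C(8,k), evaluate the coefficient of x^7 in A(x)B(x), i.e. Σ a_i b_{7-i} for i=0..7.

128

This is [x^7] in the product of the two ordinary generating functions.
Σ = 1·8 + 0·28 + 1·56 + 0·70 + 1·56 + 0·28 + 1·8 + 0·1 = 128.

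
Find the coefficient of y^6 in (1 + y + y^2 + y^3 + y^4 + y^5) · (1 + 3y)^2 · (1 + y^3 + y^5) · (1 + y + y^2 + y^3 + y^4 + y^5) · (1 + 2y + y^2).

(1 + y + y^2 + y^3 + y^4 + y^5) has coefficients 1,1,1,1,1,1 for degrees 0…5.
(1 + 3y)^2 has coefficients 1,6,9,0,0,0,0 for degrees 0…6.
Multiplying by (1 + y^3 + y^5) gives running coefficients 1,6,9,1,6,10,6 for degrees 0…6.
Multiplying by (1 + y + y^2 + y^3 + y^4 + y^5) gives running coefficients 1,7,16,17,23,33,38 for degrees 0…6.
Finally multiplying by (1 + 2y + y^2), the product of all factors after the first has coefficients 1,9,31,56,73,96,127 for degrees 0…6.
[y^6] = 1·127 + 1·96 + 1·73 + 1·56 + 1·31 + 1·9 = 392.

392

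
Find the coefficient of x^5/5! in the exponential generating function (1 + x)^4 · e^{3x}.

7623

The EGF product rule gives c_5 = Σ_{k_1+k_2=5} C(5; k_1,k_2) · ∏ g_i(k_i), where (1+x)^4 gives the falling factorial (4)_k; e^{3x} gives (3)^k.
g_1(k) for k = 0…5: 1, 4, 12, 24, 24, 0.
g_2(k) for k = 0…5: 1, 3, 9, 27, 81, 243.
c_5 = Σ_k C(5,k)·g_1(k)·g_2(5−k) = 1·1·243 + 5·4·81 + 10·12·27 + 10·24·9 + 5·24·3 = 243 + 1620 + 3240 + 2160 + 360 = 7623.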